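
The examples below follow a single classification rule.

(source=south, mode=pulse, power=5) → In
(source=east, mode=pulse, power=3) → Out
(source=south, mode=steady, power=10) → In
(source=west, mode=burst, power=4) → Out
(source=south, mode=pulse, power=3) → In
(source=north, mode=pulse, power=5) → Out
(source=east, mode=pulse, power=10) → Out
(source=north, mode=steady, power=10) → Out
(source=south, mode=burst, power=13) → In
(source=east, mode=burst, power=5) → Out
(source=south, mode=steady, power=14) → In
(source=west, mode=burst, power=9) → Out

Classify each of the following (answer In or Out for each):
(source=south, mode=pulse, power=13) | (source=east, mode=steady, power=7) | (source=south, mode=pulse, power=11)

In, Out, In

The common property of the 'In' items is: source is south. No 'Out' item has it.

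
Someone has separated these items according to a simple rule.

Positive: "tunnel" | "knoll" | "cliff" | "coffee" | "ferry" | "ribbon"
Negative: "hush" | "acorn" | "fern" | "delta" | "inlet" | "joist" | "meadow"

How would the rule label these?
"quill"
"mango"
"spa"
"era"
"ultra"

Rule: has a double letter. This holds for each 'Positive' example and fails for each 'Negative' one.
"quill" — 'll' doubled, hence Positive.
"mango" — no doubled letter, hence Negative.
"spa" — no doubled letter, hence Negative.
"era" — no doubled letter, hence Negative.
"ultra" — no doubled letter, hence Negative.

Positive, Negative, Negative, Negative, Negative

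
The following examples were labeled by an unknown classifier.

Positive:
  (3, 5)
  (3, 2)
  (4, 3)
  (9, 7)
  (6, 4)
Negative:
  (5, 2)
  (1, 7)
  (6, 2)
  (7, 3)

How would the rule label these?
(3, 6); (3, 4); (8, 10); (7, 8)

A rule that fits every label: |first − second| ≤ 2 — true of each 'Positive' example, false of each 'Negative' one.
(3, 6): |3−6| = 3, fails this test → Negative.
(3, 4): |3−4| = 1, satisfies this → Positive.
(8, 10): |8−10| = 2, satisfies this → Positive.
(7, 8): |7−8| = 1, satisfies this → Positive.

Negative, Positive, Positive, Positive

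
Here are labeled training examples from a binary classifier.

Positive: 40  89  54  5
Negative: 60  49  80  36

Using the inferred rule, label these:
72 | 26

Negative, Positive

The pattern is that an item is 'Positive' exactly when: ≡ 5 (mod 7).
72: Negative (72 mod 7 = 2). 26: Positive (26 mod 7 = 5).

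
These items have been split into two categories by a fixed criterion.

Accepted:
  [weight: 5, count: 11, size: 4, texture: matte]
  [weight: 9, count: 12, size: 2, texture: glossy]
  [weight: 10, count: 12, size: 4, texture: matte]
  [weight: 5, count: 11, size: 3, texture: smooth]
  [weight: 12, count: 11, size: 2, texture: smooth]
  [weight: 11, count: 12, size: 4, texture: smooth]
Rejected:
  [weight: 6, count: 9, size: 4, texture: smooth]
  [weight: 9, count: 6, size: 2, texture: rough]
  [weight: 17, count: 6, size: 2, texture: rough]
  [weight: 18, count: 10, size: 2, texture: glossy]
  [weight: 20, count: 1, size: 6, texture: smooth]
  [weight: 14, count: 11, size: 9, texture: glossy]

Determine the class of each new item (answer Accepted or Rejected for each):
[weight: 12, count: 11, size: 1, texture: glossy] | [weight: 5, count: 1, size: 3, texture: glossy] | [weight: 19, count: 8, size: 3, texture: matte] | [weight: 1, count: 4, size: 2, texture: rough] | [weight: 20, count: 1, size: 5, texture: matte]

The rule appears to be: count ≥ 11 AND size ≤ 4.
[weight: 12, count: 11, size: 1, texture: glossy] — count = 11, size = 1, hence Accepted.
[weight: 5, count: 1, size: 3, texture: glossy] — count = 1, size = 3, hence Rejected.
[weight: 19, count: 8, size: 3, texture: matte] — count = 8, size = 3, hence Rejected.
[weight: 1, count: 4, size: 2, texture: rough] — count = 4, size = 2, hence Rejected.
[weight: 20, count: 1, size: 5, texture: matte] — count = 1, size = 5, hence Rejected.

Accepted, Rejected, Rejected, Rejected, Rejected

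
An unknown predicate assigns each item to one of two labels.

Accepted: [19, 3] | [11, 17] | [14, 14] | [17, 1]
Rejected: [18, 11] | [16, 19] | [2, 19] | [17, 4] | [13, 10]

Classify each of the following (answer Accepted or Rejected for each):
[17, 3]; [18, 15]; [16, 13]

Accepted, Rejected, Rejected

One predicate separates the groups cleanly: sum is even.
[17, 3]: Accepted (17+3 = 20). [18, 15]: Rejected (18+15 = 33). [16, 13]: Rejected (16+13 = 29).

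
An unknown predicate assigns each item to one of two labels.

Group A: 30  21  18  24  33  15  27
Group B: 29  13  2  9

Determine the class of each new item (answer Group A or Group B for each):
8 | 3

The distinguishing property — multiple of 3 AND at least 13 — holds for all the 'Group A' cases and none of the 'Group B' cases.
8: 8 = 3·2 + 2, 8 < 13, fails this test → Group B. 3: 3 = 3·1, 3 < 13, fails this test → Group B.

Group B, Group B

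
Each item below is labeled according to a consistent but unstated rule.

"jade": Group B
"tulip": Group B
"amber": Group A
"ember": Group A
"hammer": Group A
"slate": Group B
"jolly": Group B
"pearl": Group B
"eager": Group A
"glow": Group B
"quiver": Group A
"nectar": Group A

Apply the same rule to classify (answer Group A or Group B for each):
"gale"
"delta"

Checking candidate rules against both groups, what survives is: ends with 'r'.
"gale" — ends with 'e', hence Group B. "delta" — ends with 'a', hence Group B.

Group B, Group B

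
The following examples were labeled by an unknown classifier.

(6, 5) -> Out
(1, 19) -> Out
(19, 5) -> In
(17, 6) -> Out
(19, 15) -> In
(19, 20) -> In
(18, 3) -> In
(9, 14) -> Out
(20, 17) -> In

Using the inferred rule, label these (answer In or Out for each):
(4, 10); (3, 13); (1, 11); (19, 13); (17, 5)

A rule that fits every label: first ≥ 18 — true of each 'In' example, false of each 'Out' one.
(4, 10): Out (first 4). (3, 13): Out (first 3). (1, 11): Out (first 1). (19, 13): In (first 19). (17, 5): Out (first 17).

Out, Out, Out, In, Out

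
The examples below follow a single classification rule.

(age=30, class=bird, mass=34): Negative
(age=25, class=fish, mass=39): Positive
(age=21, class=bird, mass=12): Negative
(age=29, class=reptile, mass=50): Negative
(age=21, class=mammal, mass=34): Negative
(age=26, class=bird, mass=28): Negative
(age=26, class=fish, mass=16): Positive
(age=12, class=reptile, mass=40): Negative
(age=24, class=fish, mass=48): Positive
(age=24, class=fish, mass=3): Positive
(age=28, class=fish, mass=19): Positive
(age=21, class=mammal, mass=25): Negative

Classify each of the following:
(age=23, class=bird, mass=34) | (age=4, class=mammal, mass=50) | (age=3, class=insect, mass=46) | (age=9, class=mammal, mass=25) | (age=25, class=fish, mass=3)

Every 'Positive' example satisfies: class is fish. None of the 'Negative' examples do.
(age=23, class=bird, mass=34): class is bird, lacks this property → Negative. (age=4, class=mammal, mass=50): class is mammal, lacks this property → Negative. (age=3, class=insect, mass=46): class is insect, lacks this property → Negative. (age=9, class=mammal, mass=25): class is mammal, lacks this property → Negative. (age=25, class=fish, mass=3): class is fish, matches → Positive.

Negative, Negative, Negative, Negative, Positive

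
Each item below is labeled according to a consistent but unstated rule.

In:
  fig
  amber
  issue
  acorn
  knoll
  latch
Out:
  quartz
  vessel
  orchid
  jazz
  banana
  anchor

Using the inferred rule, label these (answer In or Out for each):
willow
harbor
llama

Out, Out, In

Rule: odd length. This holds for each 'In' example and fails for each 'Out' one.
willow — length 6, hence Out.
harbor — length 6, hence Out.
llama — length 5, hence In.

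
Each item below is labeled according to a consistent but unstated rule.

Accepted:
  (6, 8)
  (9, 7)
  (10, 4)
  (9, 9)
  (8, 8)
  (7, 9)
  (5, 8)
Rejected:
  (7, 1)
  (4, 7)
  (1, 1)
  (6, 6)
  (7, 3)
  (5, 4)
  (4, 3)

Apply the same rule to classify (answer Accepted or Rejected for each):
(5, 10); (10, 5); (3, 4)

Accepted, Accepted, Rejected

A rule that fits every label: sum ≥ 13 — true of each 'Accepted' example, false of each 'Rejected' one.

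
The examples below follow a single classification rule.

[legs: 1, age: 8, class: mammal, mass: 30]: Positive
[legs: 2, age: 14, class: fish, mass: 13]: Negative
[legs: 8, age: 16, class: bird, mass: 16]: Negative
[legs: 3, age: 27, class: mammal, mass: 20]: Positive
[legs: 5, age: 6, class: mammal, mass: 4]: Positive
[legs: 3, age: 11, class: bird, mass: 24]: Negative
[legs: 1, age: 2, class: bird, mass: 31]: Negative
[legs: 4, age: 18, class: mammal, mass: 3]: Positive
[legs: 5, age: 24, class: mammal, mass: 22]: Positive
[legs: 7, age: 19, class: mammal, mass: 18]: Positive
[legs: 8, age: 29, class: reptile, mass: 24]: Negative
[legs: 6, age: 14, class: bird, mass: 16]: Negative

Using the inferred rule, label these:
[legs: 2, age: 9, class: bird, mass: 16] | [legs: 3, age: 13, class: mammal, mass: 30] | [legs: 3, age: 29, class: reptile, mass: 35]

Negative, Positive, Negative

The simplest hypothesis consistent with all the labels is: class is mammal.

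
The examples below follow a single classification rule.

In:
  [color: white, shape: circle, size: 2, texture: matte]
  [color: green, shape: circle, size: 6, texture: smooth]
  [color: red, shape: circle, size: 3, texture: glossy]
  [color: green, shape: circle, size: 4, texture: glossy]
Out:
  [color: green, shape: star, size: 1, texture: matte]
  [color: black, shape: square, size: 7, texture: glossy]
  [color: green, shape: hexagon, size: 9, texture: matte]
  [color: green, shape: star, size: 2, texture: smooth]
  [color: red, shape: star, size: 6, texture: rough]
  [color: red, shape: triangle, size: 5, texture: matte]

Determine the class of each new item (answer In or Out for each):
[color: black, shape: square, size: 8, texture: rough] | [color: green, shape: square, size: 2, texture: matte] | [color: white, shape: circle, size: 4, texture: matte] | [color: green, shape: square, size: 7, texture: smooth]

The distinguishing property — shape is circle — holds for all the 'In' cases and none of the 'Out' cases.

Out, Out, In, Out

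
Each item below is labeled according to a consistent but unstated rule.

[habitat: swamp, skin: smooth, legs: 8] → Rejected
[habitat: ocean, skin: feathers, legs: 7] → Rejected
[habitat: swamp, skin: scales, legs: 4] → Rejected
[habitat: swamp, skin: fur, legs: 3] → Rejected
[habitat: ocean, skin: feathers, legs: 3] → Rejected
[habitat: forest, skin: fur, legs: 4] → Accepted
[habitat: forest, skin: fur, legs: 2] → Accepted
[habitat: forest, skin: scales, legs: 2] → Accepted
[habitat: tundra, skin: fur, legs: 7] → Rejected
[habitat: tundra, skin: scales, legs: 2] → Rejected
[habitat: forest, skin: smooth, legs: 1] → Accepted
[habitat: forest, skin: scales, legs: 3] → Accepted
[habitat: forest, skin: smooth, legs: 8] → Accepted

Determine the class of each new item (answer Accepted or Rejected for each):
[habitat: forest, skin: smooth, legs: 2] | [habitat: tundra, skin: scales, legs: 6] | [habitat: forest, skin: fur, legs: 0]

Accepted, Rejected, Accepted

The distinguishing property — habitat is forest — holds for all the 'Accepted' cases and none of the 'Rejected' cases.
Accepted: [habitat: forest, skin: smooth, legs: 2], since habitat is forest.
Rejected: [habitat: tundra, skin: scales, legs: 6], since habitat is tundra.
Accepted: [habitat: forest, skin: fur, legs: 0], since habitat is forest.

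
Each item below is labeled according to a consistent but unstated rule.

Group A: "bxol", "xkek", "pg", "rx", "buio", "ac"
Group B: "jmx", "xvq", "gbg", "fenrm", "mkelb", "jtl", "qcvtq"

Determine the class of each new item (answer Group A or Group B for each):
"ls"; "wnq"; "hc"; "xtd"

Group A, Group B, Group A, Group B

A rule that fits every label: even length — true of each 'Group A' example, false of each 'Group B' one.
Group A: "ls", since length 2.
Group B: "wnq", since length 3.
Group A: "hc", since length 2.
Group B: "xtd", since length 3.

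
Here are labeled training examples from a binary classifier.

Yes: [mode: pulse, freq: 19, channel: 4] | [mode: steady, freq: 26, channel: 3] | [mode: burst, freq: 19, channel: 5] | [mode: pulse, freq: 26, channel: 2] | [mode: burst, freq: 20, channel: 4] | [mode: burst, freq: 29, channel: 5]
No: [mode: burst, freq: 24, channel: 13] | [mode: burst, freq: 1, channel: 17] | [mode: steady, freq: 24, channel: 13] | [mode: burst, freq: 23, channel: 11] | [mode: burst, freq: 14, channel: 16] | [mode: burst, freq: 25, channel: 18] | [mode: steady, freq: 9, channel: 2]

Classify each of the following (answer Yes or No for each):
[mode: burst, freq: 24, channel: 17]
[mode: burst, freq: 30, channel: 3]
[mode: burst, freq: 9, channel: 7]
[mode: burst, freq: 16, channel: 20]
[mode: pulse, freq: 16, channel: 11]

No, Yes, No, No, No

A rule that fits every label: freq ≥ 14 AND channel ≤ 5 — true of each 'Yes' example, false of each 'No' one.
[mode: burst, freq: 24, channel: 17] → freq = 24, channel = 17 → No.
[mode: burst, freq: 30, channel: 3] → freq = 30, channel = 3 → Yes.
[mode: burst, freq: 9, channel: 7] → freq = 9, channel = 7 → No.
[mode: burst, freq: 16, channel: 20] → freq = 16, channel = 20 → No.
[mode: pulse, freq: 16, channel: 11] → freq = 16, channel = 11 → No.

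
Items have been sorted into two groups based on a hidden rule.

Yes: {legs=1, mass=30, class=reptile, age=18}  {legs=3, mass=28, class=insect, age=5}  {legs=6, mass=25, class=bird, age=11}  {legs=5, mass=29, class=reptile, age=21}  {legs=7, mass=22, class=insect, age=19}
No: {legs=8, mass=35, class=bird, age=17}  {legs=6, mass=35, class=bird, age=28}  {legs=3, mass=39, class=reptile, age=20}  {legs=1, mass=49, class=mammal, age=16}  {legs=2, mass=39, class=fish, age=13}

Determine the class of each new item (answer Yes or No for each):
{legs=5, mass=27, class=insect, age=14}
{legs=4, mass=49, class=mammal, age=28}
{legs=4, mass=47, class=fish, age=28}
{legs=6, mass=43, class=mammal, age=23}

Yes, No, No, No

The simplest hypothesis consistent with all the labels is: mass ≤ 30.
{legs=5, mass=27, class=insect, age=14} → mass = 27 → Yes.
{legs=4, mass=49, class=mammal, age=28} → mass = 49 → No.
{legs=4, mass=47, class=fish, age=28} → mass = 47 → No.
{legs=6, mass=43, class=mammal, age=23} → mass = 43 → No.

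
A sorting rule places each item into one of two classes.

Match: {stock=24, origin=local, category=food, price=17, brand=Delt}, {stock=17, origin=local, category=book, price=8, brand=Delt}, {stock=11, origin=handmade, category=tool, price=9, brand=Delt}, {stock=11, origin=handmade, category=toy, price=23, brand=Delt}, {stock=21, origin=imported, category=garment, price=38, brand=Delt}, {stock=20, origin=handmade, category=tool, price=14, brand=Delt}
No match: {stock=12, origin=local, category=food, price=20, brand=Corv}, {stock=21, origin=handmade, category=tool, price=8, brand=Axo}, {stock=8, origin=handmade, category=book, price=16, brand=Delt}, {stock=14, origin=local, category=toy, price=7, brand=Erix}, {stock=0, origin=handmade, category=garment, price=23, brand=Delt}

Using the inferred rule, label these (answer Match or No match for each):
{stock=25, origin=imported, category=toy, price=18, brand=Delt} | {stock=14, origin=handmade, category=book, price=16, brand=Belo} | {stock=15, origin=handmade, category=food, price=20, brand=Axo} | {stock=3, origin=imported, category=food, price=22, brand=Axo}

Match, No match, No match, No match

Rule: brand is Delt AND stock ≥ 11. This holds for each 'Match' example and fails for each 'No match' one.
{stock=25, origin=imported, category=toy, price=18, brand=Delt} — brand is Delt, stock = 25, hence Match.
{stock=14, origin=handmade, category=book, price=16, brand=Belo} — brand is Belo, stock = 14, hence No match.
{stock=15, origin=handmade, category=food, price=20, brand=Axo} — brand is Axo, stock = 15, hence No match.
{stock=3, origin=imported, category=food, price=22, brand=Axo} — brand is Axo, stock = 3, hence No match.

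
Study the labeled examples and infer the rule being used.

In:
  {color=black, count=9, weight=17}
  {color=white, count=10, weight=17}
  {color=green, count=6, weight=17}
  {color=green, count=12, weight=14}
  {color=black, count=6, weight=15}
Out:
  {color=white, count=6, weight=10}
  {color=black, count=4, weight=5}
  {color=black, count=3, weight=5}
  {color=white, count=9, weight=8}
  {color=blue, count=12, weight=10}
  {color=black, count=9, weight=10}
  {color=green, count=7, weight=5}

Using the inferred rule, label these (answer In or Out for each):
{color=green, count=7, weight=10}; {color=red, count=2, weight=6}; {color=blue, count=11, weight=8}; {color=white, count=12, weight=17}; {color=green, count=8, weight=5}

Out, Out, Out, In, Out

All 'In' examples share one property — weight ≥ 14 — and every 'Out' example lacks it.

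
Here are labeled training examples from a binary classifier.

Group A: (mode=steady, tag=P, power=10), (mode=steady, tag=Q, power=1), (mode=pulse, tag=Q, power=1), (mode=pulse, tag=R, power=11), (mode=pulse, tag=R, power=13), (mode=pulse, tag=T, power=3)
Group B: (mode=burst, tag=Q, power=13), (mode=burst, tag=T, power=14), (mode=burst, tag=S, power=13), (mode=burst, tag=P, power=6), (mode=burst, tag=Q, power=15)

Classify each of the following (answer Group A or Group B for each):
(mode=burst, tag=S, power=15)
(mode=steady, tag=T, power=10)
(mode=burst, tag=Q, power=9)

The classifier is using: mode is not burst.

Group B, Group A, Group B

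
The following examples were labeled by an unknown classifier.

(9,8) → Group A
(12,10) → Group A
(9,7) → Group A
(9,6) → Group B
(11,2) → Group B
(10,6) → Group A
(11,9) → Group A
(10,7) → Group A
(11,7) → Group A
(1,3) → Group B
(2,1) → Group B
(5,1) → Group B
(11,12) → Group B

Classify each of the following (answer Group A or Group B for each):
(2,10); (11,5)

Group B, Group A

The rule appears to be: first > second AND sum ≥ 16.
(2,10): 2 < 10, 2+10 = 12, doesn't qualify → Group B.
(11,5): 11 > 5, 11+5 = 16, matches → Group A.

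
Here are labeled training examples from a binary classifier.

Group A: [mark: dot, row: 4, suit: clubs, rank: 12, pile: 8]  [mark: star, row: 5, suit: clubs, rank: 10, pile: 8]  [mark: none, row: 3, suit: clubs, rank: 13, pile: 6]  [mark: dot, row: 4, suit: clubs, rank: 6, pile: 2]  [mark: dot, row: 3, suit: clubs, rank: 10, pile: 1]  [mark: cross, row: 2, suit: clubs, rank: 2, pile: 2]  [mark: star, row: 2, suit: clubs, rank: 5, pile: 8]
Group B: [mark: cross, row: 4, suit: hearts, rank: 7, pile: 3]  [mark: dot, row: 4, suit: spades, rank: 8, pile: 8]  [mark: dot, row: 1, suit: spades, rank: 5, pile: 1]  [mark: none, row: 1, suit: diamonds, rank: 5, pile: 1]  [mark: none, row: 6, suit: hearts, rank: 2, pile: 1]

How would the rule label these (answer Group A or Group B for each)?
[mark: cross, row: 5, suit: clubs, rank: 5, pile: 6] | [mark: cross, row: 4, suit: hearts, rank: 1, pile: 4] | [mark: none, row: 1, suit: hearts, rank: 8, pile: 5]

Group A, Group B, Group B

A rule that fits every label: suit is clubs — true of each 'Group A' example, false of each 'Group B' one.
[mark: cross, row: 5, suit: clubs, rank: 5, pile: 6] → suit is clubs → Group A. [mark: cross, row: 4, suit: hearts, rank: 1, pile: 4] → suit is hearts → Group B. [mark: none, row: 1, suit: hearts, rank: 8, pile: 5] → suit is hearts → Group B.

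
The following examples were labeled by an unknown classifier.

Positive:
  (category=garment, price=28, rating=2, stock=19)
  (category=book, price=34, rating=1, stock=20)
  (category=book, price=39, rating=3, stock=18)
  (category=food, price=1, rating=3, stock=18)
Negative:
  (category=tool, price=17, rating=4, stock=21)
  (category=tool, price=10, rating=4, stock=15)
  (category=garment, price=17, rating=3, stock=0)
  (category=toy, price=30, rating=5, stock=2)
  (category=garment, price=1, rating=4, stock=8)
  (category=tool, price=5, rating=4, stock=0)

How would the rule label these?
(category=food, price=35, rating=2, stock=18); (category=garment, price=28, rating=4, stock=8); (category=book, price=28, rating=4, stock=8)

Positive, Negative, Negative

The simplest hypothesis consistent with all the labels is: rating ≤ 3 AND stock ≥ 2.
(category=food, price=35, rating=2, stock=18): Positive (rating = 2, stock = 18). (category=garment, price=28, rating=4, stock=8): Negative (rating = 4, stock = 8). (category=book, price=28, rating=4, stock=8): Negative (rating = 4, stock = 8).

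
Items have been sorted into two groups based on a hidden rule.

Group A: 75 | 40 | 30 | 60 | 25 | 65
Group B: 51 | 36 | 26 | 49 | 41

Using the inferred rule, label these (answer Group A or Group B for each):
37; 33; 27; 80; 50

Group B, Group B, Group B, Group A, Group A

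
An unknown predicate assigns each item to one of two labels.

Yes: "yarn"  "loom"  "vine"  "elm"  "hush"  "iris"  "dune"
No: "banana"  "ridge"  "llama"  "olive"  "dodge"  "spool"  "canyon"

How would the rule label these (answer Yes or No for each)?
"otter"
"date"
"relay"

No, Yes, No

'Yes' ⟺ length ≤ 4.
No: "otter", since length 5. Yes: "date", since length 4. No: "relay", since length 5.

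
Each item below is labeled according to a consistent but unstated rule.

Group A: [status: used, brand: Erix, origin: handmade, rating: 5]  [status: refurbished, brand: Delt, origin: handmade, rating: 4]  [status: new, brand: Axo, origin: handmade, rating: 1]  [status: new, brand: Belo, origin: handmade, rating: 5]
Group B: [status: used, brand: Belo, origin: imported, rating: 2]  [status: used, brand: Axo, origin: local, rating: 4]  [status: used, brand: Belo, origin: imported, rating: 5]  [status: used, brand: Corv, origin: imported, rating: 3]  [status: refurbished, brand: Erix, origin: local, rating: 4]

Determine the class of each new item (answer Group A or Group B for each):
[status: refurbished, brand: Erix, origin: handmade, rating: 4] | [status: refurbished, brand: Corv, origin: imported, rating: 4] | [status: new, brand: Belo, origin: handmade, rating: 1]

The classifier is using: origin is handmade.
Group A: [status: refurbished, brand: Erix, origin: handmade, rating: 4], since origin is handmade. Group B: [status: refurbished, brand: Corv, origin: imported, rating: 4], since origin is imported. Group A: [status: new, brand: Belo, origin: handmade, rating: 1], since origin is handmade.

Group A, Group B, Group A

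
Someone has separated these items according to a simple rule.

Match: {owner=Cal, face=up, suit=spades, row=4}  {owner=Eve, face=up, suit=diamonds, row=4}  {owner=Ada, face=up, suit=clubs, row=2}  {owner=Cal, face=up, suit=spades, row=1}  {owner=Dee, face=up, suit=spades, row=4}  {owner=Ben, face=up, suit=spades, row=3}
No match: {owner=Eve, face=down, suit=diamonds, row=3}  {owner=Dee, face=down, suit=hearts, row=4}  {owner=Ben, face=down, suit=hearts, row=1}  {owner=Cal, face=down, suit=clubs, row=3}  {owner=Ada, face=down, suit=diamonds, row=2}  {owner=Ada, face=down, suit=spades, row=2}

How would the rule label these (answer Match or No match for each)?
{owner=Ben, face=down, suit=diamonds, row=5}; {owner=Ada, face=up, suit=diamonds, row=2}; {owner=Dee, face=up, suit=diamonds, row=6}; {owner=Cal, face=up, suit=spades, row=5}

No match, Match, Match, Match

Every 'Match' example satisfies: face is up. None of the 'No match' examples do.
{owner=Ben, face=down, suit=diamonds, row=5}: face is down, does not pass → No match. {owner=Ada, face=up, suit=diamonds, row=2}: face is up, satisfies this → Match. {owner=Dee, face=up, suit=diamonds, row=6}: face is up, satisfies this → Match. {owner=Cal, face=up, suit=spades, row=5}: face is up, satisfies this → Match.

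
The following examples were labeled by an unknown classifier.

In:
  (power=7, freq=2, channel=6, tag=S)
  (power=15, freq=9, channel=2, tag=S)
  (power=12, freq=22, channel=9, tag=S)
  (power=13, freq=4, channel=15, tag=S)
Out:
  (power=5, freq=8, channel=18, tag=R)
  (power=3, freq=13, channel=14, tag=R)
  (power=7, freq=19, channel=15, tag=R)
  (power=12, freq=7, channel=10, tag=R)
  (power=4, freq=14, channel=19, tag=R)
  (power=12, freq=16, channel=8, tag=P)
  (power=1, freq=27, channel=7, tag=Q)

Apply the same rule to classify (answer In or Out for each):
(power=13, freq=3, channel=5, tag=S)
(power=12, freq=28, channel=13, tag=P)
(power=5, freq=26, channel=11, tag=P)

In, Out, Out

Checking candidate rules against both groups, what survives is: tag is S.
(power=13, freq=3, channel=5, tag=S) — tag is S, hence In.
(power=12, freq=28, channel=13, tag=P) — tag is P, hence Out.
(power=5, freq=26, channel=11, tag=P) — tag is P, hence Out.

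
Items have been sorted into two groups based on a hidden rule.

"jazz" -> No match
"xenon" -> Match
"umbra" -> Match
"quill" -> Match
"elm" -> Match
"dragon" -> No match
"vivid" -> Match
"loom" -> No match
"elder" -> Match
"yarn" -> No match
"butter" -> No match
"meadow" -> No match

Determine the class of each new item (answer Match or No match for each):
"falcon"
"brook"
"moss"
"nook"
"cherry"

No match, Match, No match, No match, No match

Every 'Match' example satisfies: odd length. None of the 'No match' examples do.
"falcon" → length 6 → No match.
"brook" → length 5 → Match.
"moss" → length 4 → No match.
"nook" → length 4 → No match.
"cherry" → length 6 → No match.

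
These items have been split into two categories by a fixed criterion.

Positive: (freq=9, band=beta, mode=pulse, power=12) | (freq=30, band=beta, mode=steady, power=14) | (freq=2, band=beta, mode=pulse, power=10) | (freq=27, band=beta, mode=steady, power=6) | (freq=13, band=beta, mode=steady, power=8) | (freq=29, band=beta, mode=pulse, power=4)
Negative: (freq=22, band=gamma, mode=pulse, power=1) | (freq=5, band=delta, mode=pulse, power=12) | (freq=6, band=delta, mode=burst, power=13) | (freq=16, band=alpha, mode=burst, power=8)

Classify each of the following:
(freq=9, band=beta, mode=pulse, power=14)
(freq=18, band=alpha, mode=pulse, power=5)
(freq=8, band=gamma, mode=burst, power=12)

Positive, Negative, Negative

All 'Positive' examples share one property — band is beta — and every 'Negative' example lacks it.
(freq=9, band=beta, mode=pulse, power=14) — band is beta, hence Positive. (freq=18, band=alpha, mode=pulse, power=5) — band is alpha, hence Negative. (freq=8, band=gamma, mode=burst, power=12) — band is gamma, hence Negative.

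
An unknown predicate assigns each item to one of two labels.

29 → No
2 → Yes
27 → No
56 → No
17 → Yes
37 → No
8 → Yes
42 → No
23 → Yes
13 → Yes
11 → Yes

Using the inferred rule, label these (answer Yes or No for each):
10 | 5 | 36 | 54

A rule that fits every label: at most 23 — true of each 'Yes' example, false of each 'No' one.

Yes, Yes, No, No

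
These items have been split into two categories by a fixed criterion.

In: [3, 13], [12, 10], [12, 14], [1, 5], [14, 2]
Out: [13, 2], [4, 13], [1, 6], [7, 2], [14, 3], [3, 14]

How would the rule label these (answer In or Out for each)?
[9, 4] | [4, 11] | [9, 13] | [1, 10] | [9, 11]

The rule appears to be: sum is even.
[9, 4]: 9+4 = 13, fails this test → Out.
[4, 11]: 4+11 = 15, fails this test → Out.
[9, 13]: 9+13 = 22, fits → In.
[1, 10]: 1+10 = 11, fails this test → Out.
[9, 11]: 9+11 = 20, fits → In.

Out, Out, In, Out, In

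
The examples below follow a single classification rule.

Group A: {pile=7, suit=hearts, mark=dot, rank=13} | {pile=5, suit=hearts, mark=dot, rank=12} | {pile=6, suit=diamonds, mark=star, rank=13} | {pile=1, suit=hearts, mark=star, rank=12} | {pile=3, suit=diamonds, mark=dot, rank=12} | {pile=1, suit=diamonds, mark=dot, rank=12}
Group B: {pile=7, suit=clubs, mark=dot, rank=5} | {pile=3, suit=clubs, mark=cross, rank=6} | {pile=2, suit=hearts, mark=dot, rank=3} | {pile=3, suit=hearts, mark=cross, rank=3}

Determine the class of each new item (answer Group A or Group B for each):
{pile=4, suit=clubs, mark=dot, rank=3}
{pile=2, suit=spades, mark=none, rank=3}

Group B, Group B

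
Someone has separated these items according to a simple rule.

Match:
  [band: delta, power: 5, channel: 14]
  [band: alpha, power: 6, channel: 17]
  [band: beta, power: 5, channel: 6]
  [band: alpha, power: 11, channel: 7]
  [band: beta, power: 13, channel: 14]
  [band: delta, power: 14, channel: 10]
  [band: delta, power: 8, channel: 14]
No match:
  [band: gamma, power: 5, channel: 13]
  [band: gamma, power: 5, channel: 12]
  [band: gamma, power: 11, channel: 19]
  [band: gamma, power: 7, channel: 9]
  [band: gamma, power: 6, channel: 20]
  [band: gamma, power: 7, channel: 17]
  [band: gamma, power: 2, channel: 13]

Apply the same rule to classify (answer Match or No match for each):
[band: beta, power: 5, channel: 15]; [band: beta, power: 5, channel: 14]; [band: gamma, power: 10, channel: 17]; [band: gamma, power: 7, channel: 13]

Looking at the examples, the only property every 'Match' case has and every 'No match' case lacks is: band is not gamma.
[band: beta, power: 5, channel: 15] — band is beta, hence Match. [band: beta, power: 5, channel: 14] — band is beta, hence Match. [band: gamma, power: 10, channel: 17] — band is gamma, hence No match. [band: gamma, power: 7, channel: 13] — band is gamma, hence No match.

Match, Match, No match, No match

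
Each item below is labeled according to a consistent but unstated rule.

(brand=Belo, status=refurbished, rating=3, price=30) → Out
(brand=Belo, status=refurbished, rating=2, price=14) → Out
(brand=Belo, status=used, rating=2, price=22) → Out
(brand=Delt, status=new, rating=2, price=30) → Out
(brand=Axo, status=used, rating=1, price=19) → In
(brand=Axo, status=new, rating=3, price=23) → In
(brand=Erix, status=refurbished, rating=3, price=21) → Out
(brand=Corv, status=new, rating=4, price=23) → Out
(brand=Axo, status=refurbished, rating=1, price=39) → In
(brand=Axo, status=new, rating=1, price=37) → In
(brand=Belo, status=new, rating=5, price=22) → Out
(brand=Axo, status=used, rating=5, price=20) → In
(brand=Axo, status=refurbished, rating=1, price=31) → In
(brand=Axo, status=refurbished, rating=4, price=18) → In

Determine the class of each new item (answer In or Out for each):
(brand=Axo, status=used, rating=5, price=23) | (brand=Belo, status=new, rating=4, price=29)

In, Out

Looking at the examples, the only property every 'In' case has and every 'Out' case lacks is: brand is Axo.
(brand=Axo, status=used, rating=5, price=23): In (brand is Axo).
(brand=Belo, status=new, rating=4, price=29): Out (brand is Belo).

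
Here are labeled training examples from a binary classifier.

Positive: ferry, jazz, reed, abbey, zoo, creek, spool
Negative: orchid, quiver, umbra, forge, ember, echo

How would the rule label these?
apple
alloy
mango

Looking at the examples, the only property every 'Positive' case has and every 'Negative' case lacks is: has a double letter.
apple: 'pp' doubled, satisfies this → Positive.
alloy: 'll' doubled, satisfies this → Positive.
mango: no doubled letter, does not pass → Negative.

Positive, Positive, Negative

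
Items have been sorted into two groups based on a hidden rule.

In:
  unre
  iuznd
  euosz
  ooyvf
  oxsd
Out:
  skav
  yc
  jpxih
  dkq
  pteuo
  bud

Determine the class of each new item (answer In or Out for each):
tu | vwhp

Looking at the examples, the only property every 'In' case has and every 'Out' case lacks is: starts with a vowel.

Out, Out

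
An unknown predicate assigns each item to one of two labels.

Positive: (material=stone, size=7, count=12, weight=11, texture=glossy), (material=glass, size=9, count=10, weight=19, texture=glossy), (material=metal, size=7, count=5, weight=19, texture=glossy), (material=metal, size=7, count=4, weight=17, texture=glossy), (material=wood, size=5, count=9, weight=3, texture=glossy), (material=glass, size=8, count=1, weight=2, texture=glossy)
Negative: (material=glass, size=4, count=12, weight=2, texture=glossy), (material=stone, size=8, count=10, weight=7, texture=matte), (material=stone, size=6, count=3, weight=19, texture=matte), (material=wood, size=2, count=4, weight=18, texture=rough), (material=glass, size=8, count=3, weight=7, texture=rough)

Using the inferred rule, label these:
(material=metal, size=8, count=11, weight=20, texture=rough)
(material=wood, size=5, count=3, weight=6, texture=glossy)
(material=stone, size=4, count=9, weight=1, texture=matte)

Negative, Positive, Negative

The simplest hypothesis consistent with all the labels is: texture is glossy AND size ≥ 5.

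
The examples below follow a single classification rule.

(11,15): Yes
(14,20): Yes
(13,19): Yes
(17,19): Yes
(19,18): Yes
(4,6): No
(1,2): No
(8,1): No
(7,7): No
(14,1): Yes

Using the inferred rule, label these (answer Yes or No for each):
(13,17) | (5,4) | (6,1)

Yes, No, No

The simplest hypothesis consistent with all the labels is: sum ≥ 15.
(13,17): Yes (13+17 = 30).
(5,4): No (5+4 = 9).
(6,1): No (6+1 = 7).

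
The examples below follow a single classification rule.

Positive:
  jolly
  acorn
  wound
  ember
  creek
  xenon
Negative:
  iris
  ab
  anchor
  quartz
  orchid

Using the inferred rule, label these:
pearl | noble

Positive, Positive

Every 'Positive' example satisfies: odd length. None of the 'Negative' examples do.
Positive: pearl, since length 5.
Positive: noble, since length 5.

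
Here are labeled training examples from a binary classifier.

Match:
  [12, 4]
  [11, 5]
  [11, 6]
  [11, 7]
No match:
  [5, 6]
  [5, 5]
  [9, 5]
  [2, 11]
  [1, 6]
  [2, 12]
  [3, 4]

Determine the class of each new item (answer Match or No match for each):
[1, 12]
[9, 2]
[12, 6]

All 'Match' examples share one property — sum ≥ 16 — and every 'No match' example lacks it.

No match, No match, Match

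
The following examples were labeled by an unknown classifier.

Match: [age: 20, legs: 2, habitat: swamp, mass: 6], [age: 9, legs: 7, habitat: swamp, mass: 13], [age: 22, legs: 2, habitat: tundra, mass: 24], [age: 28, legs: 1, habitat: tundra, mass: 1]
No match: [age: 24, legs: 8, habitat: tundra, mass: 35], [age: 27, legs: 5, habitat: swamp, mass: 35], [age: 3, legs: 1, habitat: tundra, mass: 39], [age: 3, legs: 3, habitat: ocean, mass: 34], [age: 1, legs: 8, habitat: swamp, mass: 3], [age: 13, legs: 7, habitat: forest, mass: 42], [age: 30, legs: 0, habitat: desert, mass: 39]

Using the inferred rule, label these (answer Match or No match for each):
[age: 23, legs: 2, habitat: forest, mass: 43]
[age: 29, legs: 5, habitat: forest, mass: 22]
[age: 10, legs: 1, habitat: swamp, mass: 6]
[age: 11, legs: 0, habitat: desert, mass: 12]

No match, Match, Match, Match

A rule that fits every label: age ≥ 3 AND mass ≤ 24 — true of each 'Match' example, false of each 'No match' one.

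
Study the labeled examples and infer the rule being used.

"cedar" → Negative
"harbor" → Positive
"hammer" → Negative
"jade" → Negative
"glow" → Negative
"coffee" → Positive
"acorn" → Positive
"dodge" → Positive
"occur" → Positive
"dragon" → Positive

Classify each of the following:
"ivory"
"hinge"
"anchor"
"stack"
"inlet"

Positive, Negative, Positive, Negative, Negative

The pattern is that an item is 'Positive' exactly when: length ≥ 5 AND contains 'o'.
"ivory" → length 5, has 'o' → Positive.
"hinge" → length 5, no 'o' → Negative.
"anchor" → length 6, has 'o' → Positive.
"stack" → length 5, no 'o' → Negative.
"inlet" → length 5, no 'o' → Negative.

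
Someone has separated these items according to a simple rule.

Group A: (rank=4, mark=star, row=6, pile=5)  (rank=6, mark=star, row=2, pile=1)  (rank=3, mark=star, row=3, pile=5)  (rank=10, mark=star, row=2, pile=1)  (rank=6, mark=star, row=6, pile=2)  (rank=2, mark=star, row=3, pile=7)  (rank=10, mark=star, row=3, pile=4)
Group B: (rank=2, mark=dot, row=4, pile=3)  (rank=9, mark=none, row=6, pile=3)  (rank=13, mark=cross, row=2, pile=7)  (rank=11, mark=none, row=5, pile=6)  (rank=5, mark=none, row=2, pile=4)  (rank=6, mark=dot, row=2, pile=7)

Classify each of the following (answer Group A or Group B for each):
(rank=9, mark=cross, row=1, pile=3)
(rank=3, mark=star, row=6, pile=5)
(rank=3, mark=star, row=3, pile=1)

The distinguishing property — mark is star — holds for all the 'Group A' cases and none of the 'Group B' cases.
Group B: (rank=9, mark=cross, row=1, pile=3), since mark is cross. Group A: (rank=3, mark=star, row=6, pile=5), since mark is star. Group A: (rank=3, mark=star, row=3, pile=1), since mark is star.

Group B, Group A, Group A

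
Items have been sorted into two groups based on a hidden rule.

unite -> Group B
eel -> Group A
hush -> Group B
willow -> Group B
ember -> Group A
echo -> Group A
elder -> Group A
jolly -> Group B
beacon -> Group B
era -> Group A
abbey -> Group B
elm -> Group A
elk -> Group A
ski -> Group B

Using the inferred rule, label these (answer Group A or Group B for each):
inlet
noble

Checking candidate rules against both groups, what survives is: starts with 'e'.

Group B, Group B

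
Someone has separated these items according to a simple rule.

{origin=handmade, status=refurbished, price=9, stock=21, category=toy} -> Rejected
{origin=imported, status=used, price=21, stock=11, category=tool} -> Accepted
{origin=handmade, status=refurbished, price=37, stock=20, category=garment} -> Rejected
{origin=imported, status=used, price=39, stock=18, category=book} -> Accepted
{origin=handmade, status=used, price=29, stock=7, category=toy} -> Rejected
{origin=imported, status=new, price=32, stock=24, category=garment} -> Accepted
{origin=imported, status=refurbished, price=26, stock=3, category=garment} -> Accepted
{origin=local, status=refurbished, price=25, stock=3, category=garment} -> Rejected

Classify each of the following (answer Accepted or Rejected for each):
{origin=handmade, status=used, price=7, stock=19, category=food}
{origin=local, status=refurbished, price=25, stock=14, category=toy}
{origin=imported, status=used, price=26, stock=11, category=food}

Rejected, Rejected, Accepted

The classifier is using: origin is imported.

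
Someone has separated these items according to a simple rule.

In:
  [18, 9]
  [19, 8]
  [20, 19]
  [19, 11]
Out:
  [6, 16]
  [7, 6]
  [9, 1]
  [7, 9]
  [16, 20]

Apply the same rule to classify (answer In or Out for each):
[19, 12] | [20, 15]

'In' ⟺ first ≥ 18.

In, In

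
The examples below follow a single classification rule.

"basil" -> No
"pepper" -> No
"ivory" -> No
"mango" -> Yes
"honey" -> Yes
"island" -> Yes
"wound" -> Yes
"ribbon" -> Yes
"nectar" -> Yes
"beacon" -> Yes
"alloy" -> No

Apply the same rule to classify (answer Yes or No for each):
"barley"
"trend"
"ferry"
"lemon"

Every 'Yes' example satisfies: contains 'n'. None of the 'No' examples do.
No: "barley", since no 'n'. Yes: "trend", since has 'n'. No: "ferry", since no 'n'. Yes: "lemon", since has 'n'.

No, Yes, No, Yes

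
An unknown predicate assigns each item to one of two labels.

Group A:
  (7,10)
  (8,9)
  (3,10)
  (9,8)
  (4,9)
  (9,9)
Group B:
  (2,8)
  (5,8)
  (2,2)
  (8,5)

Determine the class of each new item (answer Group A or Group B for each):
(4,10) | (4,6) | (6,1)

Group A, Group B, Group B

Rule: max ≥ 9. This holds for each 'Group A' example and fails for each 'Group B' one.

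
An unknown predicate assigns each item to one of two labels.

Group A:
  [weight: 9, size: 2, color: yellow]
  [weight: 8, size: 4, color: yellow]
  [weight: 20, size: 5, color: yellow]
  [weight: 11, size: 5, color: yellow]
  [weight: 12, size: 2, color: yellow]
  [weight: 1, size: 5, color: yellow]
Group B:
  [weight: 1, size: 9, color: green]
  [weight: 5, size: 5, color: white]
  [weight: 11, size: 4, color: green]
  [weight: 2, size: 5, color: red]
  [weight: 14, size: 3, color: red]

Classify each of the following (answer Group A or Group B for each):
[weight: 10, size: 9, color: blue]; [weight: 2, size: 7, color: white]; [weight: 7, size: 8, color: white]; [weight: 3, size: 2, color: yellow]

The classifier is using: color is yellow.

Group B, Group B, Group B, Group A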